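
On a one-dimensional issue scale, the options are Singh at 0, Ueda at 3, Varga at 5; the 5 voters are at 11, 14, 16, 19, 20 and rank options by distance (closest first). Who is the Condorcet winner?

Varga

With single-peaked preferences on a line, the Condorcet winner is the candidate closest to the median voter.
The median voter (position 16) is closest to Varga at 5.
Check: Varga vs Singh — voters closer to Varga: 5 of 5.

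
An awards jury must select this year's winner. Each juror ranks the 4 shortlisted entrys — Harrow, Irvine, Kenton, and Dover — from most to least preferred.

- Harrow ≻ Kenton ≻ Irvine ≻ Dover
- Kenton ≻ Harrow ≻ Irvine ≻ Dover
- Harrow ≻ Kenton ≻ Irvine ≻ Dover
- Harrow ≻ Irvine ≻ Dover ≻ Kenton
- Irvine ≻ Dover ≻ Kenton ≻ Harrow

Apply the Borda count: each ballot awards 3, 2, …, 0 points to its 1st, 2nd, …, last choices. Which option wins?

Borda scores:
  Harrow: 3 + 2 + 3 + 3 + 0 = 11
  Irvine: 1 + 1 + 1 + 2 + 3 = 8
  Kenton: 2 + 3 + 2 + 0 + 1 = 8
  Dover: 0 + 0 + 0 + 1 + 2 = 3
Harrow has the highest total.

Harrow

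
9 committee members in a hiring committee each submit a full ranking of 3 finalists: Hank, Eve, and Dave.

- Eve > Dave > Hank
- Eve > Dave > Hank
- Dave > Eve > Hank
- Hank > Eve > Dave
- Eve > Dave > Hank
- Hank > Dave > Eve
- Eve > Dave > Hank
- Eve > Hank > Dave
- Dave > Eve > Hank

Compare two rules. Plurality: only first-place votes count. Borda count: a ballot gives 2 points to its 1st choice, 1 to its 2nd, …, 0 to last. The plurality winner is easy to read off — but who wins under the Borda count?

Plurality first-place counts: Hank 2, Eve 5, Dave 2 → Eve.
Borda totals: Hank 5, Eve 13, Dave 9 → Eve.

Eve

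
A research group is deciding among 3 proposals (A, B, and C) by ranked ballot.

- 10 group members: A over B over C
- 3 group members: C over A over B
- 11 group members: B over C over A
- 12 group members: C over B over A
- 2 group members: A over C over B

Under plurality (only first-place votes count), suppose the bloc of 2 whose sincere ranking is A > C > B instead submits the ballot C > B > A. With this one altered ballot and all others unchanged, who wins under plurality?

First-place totals with the altered ballot: A 10, B 11, C 17.
The winner is unchanged: still C.

C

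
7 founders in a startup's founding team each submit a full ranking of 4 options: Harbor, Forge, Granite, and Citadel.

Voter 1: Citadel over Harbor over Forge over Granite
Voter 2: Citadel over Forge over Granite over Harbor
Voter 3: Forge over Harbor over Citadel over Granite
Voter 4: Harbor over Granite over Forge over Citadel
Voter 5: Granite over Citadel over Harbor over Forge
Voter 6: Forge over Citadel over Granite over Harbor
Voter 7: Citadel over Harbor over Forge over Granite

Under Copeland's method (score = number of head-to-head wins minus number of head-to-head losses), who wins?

Citadel

Pairwise results:
  Harbor vs Forge: Harbor wins 4–3.
  Harbor vs Granite: Harbor wins 4–3.
  Harbor vs Citadel: Citadel wins 5–2.
  Forge vs Granite: Forge wins 5–2.
  Forge vs Citadel: Citadel wins 4–3.
  Granite vs Citadel: Citadel wins 5–2.
Copeland scores (wins − losses):
  Harbor: 2 − 1 = 1
  Forge: 1 − 2 = -1
  Granite: 0 − 3 = -3
  Citadel: 3 − 0 = 3
Citadel has the best Copeland score.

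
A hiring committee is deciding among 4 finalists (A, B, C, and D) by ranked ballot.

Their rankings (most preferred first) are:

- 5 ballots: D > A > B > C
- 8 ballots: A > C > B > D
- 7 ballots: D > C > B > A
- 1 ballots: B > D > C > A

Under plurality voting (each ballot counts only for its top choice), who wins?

D

First-place vote totals:
  A: 8
  B: 1
  C: 0
  D: 12
D has the most first-place votes.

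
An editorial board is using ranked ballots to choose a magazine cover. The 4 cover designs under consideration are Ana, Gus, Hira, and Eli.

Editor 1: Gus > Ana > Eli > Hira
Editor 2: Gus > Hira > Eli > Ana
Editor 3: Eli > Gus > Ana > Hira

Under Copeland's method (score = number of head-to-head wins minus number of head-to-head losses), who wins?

Pairwise results:
  Ana vs Gus: Gus wins 3–0.
  Ana vs Hira: Ana wins 2–1.
  Ana vs Eli: Eli wins 2–1.
  Gus vs Hira: Gus wins 3–0.
  Gus vs Eli: Gus wins 2–1.
  Hira vs Eli: Eli wins 2–1.
Copeland scores (wins − losses):
  Ana: 1 − 2 = -1
  Gus: 3 − 0 = 3
  Hira: 0 − 3 = -3
  Eli: 2 − 1 = 1
Gus has the best Copeland score.

Gus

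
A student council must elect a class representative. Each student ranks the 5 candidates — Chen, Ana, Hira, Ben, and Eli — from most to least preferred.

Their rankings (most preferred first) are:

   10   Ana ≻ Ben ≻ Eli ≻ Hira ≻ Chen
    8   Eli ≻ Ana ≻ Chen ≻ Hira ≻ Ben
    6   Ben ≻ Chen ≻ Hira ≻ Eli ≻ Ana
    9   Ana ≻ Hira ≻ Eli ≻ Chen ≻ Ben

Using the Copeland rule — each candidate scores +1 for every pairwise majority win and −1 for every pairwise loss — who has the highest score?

Pairwise results:
  Chen vs Ana: Ana wins 27–6.
  Chen vs Hira: Hira wins 19–14.
  Chen vs Ben: Chen wins 17–16.
  Chen vs Eli: Eli wins 27–6.
  Ana vs Hira: Ana wins 27–6.
  Ana vs Ben: Ana wins 27–6.
  Ana vs Eli: Ana wins 19–14.
  Hira vs Ben: Hira wins 17–16.
  Hira vs Eli: Eli wins 18–15.
  Ben vs Eli: Eli wins 17–16.
Copeland scores (wins − losses):
  Chen: 1 − 3 = -2
  Ana: 4 − 0 = 4
  Hira: 2 − 2 = 0
  Ben: 0 − 4 = -4
  Eli: 3 − 1 = 2
Ana has the best Copeland score.

Ana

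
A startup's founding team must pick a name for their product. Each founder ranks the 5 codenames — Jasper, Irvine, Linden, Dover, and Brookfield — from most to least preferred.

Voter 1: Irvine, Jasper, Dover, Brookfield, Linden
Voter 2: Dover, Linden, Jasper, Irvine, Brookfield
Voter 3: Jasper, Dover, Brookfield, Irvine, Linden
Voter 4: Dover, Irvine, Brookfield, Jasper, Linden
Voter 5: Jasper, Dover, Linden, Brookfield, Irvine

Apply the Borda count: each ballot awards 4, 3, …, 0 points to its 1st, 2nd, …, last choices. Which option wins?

Dover

Borda scores:
  Jasper: 3 + 2 + 4 + 1 + 4 = 14
  Irvine: 4 + 1 + 1 + 3 + 0 = 9
  Linden: 0 + 3 + 0 + 0 + 2 = 5
  Dover: 2 + 4 + 3 + 4 + 3 = 16
  Brookfield: 1 + 0 + 2 + 2 + 1 = 6
Dover has the highest total.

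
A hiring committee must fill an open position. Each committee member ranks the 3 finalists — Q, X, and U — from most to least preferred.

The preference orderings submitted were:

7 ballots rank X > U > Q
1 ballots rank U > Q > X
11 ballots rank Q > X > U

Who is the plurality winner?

First-place vote totals:
  Q: 11
  X: 7
  U: 1
Q has the most first-place votes.

Q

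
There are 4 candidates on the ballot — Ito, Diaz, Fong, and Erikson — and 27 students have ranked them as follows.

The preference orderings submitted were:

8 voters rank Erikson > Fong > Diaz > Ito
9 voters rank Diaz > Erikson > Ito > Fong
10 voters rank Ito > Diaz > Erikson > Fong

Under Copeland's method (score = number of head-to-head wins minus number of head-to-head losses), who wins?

Diaz

Pairwise results:
  Ito vs Diaz: Diaz wins 17–10.
  Ito vs Fong: Ito wins 19–8.
  Ito vs Erikson: Erikson wins 17–10.
  Diaz vs Fong: Diaz wins 19–8.
  Diaz vs Erikson: Diaz wins 19–8.
  Fong vs Erikson: Erikson wins 27–0.
Copeland scores (wins − losses):
  Ito: 1 − 2 = -1
  Diaz: 3 − 0 = 3
  Fong: 0 − 3 = -3
  Erikson: 2 − 1 = 1
Diaz has the best Copeland score.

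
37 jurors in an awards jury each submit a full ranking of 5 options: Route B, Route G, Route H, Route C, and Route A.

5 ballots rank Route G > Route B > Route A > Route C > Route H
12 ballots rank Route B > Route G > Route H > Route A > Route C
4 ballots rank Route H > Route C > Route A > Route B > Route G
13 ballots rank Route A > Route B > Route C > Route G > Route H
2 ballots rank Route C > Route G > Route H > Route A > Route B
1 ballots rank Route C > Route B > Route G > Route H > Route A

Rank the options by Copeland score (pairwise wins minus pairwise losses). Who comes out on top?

Pairwise results:
  Route B vs Route G: Route B wins 30–7.
  Route B vs Route H: Route B wins 31–6.
  Route B vs Route C: Route B wins 30–7.
  Route B vs Route A: Route A wins 19–18.
  Route G vs Route H: Route G wins 33–4.
  Route G vs Route C: Route C wins 20–17.
  Route G vs Route A: Route G wins 20–17.
  Route H vs Route C: Route C wins 21–16.
  Route H vs Route A: Route H wins 19–18.
  Route C vs Route A: Route A wins 30–7.
Copeland scores (wins − losses):
  Route B: 3 − 1 = 2
  Route G: 2 − 2 = 0
  Route H: 1 − 3 = -2
  Route C: 2 − 2 = 0
  Route A: 2 − 2 = 0
Route B has the best Copeland score.

Route B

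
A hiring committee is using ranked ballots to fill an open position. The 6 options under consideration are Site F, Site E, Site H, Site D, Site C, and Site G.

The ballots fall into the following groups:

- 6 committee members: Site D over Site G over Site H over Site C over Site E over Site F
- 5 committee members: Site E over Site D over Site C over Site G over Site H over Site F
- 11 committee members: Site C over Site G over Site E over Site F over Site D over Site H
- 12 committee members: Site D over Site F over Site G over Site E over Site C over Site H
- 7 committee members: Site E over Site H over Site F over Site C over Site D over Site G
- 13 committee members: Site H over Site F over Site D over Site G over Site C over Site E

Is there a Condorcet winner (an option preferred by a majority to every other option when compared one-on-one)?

Head-to-head results (54 voters total):
Site F vs Site E: Site E wins 29–25.
Site F vs Site H: Site H wins 31–23.
Site F vs Site D: Site F wins 31–23.
Site F vs Site C: Site F wins 32–22.
Site F vs Site G: Site F wins 32–22.
Site E vs Site H: Site E wins 35–19.
Site E vs Site D: Site D wins 31–23.
Site E vs Site C: Site C wins 30–24.
Site E vs Site G: Site G wins 42–12.
Site H vs Site D: Site D wins 34–20.
Site H vs Site C: Site C wins 28–26.
Site H vs Site G: Site G wins 34–20.
Site D vs Site C: Site D wins 36–18.
Site D vs Site G: Site D wins 43–11.
Site C vs Site G: Site G wins 31–23.
No candidate beats all others: Site F beats Site D beats Site E beats Site F, a majority cycle.

No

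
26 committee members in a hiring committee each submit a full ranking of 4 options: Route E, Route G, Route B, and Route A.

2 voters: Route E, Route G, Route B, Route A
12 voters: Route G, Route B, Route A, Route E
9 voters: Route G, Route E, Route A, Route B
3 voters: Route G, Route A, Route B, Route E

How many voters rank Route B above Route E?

15

Ballots ranking Route B above Route E: 12+3 = 15.
Ballots ranking Route E above Route B: 2+9 = 11.
So 15 of 26 voters prefer Route B to Route E.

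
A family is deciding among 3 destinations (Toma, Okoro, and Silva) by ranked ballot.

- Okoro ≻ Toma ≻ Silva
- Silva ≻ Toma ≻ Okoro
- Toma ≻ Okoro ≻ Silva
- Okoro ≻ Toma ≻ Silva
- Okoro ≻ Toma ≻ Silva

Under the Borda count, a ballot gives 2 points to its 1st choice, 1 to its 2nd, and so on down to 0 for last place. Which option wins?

Okoro

Borda scores:
  Toma: 1 + 1 + 2 + 1 + 1 = 6
  Okoro: 2 + 0 + 1 + 2 + 2 = 7
  Silva: 0 + 2 + 0 + 0 + 0 = 2
Okoro has the highest total.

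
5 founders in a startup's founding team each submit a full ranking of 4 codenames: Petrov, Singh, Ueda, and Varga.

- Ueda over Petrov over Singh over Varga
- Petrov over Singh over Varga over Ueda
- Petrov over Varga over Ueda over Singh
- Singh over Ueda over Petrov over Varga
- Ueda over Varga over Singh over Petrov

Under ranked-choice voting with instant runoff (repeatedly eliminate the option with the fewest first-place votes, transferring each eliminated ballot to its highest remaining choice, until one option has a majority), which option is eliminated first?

Varga

Round 1: Petrov 2, Ueda 2, Singh 1, Varga 0. Varga has the fewest and is eliminated.
Round 2: Petrov 2, Ueda 2, Singh 1. Singh has the fewest and is eliminated.
Round 3: Ueda 3, Petrov 2. Ueda has a majority.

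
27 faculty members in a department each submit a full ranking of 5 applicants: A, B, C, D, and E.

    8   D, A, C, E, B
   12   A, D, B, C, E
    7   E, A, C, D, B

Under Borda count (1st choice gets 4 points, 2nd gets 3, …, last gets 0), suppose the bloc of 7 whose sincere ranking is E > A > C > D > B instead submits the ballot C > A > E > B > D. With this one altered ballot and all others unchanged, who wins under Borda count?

A

Borda totals with the altered ballot: A 93, B 31, C 56, D 68, E 22.
The winner is unchanged: still A.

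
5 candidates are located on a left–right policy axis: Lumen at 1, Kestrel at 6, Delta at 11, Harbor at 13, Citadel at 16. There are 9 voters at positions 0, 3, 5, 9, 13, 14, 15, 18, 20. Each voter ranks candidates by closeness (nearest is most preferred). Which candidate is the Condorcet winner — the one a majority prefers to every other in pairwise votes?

Harbor

With single-peaked preferences on a line, the Condorcet winner is the candidate closest to the median voter.
The median voter (position 13) is closest to Harbor at 13.
Check: Harbor vs Citadel — voters closer to Harbor: 6 of 9.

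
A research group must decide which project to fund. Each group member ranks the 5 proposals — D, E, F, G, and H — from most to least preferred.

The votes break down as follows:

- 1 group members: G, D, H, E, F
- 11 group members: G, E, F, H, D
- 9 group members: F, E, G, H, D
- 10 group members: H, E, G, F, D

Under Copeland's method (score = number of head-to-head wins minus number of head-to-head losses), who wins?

E

Pairwise results:
  D vs E: E wins 30–1.
  D vs F: F wins 30–1.
  D vs G: G wins 31–0.
  D vs H: H wins 30–1.
  E vs F: E wins 22–9.
  E vs G: E wins 19–12.
  E vs H: E wins 20–11.
  F vs G: G wins 22–9.
  F vs H: F wins 20–11.
  G vs H: G wins 21–10.
Copeland scores (wins − losses):
  D: 0 − 4 = -4
  E: 4 − 0 = 4
  F: 2 − 2 = 0
  G: 3 − 1 = 2
  H: 1 − 3 = -2
E has the best Copeland score.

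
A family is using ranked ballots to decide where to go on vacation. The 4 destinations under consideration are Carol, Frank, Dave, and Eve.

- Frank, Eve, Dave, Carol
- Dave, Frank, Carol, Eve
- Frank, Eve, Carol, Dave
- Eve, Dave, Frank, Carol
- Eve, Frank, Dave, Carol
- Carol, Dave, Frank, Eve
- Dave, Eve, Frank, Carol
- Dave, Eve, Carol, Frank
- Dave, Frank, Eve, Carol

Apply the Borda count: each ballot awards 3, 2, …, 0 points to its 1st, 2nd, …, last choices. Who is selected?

Borda scores:
  Carol: 0 + 1 + 1 + 0 + 0 + 3 + 0 + 1 + 0 = 6
  Frank: 3 + 2 + 3 + 1 + 2 + 1 + 1 + 0 + 2 = 15
  Dave: 1 + 3 + 0 + 2 + 1 + 2 + 3 + 3 + 3 = 18
  Eve: 2 + 0 + 2 + 3 + 3 + 0 + 2 + 2 + 1 = 15
Dave has the highest total.

Dave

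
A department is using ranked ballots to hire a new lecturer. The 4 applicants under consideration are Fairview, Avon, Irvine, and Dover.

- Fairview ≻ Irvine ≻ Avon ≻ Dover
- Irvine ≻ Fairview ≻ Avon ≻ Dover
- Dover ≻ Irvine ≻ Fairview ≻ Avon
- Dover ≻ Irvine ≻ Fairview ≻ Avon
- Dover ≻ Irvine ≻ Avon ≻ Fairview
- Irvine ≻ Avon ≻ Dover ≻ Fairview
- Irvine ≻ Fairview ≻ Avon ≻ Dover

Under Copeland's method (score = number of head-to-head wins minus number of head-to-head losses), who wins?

Irvine

Pairwise results:
  Fairview vs Avon: Fairview wins 5–2.
  Fairview vs Irvine: Irvine wins 6–1.
  Fairview vs Dover: Dover wins 4–3.
  Avon vs Irvine: Irvine wins 7–0.
  Avon vs Dover: Avon wins 4–3.
  Irvine vs Dover: Irvine wins 4–3.
Copeland scores (wins − losses):
  Fairview: 1 − 2 = -1
  Avon: 1 − 2 = -1
  Irvine: 3 − 0 = 3
  Dover: 1 − 2 = -1
Irvine has the best Copeland score.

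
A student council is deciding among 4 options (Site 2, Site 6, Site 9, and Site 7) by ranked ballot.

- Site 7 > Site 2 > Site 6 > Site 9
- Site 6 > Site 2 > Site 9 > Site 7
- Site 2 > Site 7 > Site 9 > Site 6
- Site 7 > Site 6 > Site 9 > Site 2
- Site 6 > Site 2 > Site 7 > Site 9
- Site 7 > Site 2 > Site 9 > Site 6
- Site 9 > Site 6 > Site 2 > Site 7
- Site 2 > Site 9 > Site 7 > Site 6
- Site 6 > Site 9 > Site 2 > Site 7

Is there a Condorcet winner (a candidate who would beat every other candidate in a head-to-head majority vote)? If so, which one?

No Condorcet winner

Head-to-head results (9 voters total):
Site 2 vs Site 6: Site 6 wins 5–4.
Site 2 vs Site 9: Site 2 wins 6–3.
Site 2 vs Site 7: Site 2 wins 6–3.
Site 6 vs Site 9: Site 6 wins 5–4.
Site 6 vs Site 7: Site 7 wins 5–4.
Site 9 vs Site 7: Site 7 wins 5–4.
No candidate beats all others: Site 2 beats Site 7 beats Site 6 beats Site 2, a majority cycle.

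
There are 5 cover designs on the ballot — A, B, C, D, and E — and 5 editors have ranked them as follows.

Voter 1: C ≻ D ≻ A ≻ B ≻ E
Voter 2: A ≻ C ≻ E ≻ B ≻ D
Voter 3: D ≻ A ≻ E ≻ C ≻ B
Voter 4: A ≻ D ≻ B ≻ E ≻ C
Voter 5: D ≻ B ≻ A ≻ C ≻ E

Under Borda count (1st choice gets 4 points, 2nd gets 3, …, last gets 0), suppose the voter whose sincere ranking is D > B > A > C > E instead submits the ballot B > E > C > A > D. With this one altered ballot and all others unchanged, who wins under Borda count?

Borda totals with the altered ballot: A 14, B 8, C 10, D 10, E 8.
The winner is unchanged: still A.

A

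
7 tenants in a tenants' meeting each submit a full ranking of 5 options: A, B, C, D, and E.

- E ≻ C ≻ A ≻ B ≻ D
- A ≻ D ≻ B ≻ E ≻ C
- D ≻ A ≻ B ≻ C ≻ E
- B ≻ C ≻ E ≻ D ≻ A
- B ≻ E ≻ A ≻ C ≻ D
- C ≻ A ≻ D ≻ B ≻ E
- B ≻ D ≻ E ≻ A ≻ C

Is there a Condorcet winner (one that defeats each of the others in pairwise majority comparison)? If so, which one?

There is no Condorcet winner

Head-to-head results (7 voters total):
A vs B: A wins 4–3.
A vs C: A wins 4–3.
A vs D: A wins 4–3.
A vs E: E wins 4–3.
B vs C: B wins 5–2.
B vs D: B wins 4–3.
B vs E: B wins 6–1.
C vs D: C wins 4–3.
C vs E: E wins 4–3.
D vs E: D wins 4–3.
No candidate beats all others: A beats B beats E beats A, a majority cycle.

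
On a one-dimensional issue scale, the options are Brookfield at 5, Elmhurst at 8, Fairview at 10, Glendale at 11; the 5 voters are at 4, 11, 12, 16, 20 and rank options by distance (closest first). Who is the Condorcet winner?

With single-peaked preferences on a line, the Condorcet winner is the candidate closest to the median voter.
The median voter (position 12) is closest to Glendale at 11.
Check: Glendale vs Elmhurst — voters closer to Glendale: 4 of 5.

Glendale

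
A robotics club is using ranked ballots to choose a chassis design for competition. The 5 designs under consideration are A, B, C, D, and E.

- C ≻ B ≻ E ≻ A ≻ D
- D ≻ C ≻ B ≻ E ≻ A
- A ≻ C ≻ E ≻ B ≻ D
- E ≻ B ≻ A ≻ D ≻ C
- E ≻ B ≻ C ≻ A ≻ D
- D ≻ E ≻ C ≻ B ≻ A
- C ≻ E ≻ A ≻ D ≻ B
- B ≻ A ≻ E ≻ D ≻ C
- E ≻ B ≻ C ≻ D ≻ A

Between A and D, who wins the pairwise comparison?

A

Ballots ranking A above D: 6.
Ballots ranking D above A: 3.
A wins the head-to-head, 6–3.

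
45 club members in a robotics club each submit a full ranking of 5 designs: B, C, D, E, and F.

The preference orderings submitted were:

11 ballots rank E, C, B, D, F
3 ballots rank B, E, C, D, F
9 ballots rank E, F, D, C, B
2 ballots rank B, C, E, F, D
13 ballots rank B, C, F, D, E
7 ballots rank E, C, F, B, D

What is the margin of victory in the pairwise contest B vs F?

Ballots ranking B above F: 11+3+2+13 = 29.
Ballots ranking F above B: 9+7 = 16.
B wins 29–16, a margin of 13.

13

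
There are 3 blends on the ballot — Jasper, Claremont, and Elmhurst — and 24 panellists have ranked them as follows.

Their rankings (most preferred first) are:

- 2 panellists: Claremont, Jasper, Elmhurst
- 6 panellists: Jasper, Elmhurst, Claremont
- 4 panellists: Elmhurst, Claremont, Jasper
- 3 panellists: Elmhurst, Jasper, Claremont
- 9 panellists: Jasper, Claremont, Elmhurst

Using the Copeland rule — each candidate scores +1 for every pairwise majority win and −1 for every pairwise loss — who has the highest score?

Pairwise results:
  Jasper vs Claremont: Jasper wins 18–6.
  Jasper vs Elmhurst: Jasper wins 17–7.
  Claremont vs Elmhurst: Elmhurst wins 13–11.
Copeland scores (wins − losses):
  Jasper: 2 − 0 = 2
  Claremont: 0 − 2 = -2
  Elmhurst: 1 − 1 = 0
Jasper has the best Copeland score.

Jasper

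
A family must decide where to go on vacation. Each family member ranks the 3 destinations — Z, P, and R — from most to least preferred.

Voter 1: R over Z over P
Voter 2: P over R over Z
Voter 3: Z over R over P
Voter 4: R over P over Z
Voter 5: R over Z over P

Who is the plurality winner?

R

First-place vote totals:
  Z: 1
  P: 1
  R: 3
R has the most first-place votes.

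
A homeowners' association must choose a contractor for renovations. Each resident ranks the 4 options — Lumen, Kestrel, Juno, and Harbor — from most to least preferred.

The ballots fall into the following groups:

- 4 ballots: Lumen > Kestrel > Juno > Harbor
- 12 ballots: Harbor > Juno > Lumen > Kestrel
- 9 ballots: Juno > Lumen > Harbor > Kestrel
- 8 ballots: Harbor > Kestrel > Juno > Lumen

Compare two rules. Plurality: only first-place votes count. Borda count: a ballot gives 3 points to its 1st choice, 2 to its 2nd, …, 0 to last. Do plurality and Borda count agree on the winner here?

Yes

Plurality first-place counts: Lumen 4, Kestrel 0, Juno 9, Harbor 20 → Harbor.
Borda totals: Lumen 42, Kestrel 24, Juno 63, Harbor 69 → Harbor.
The two rules agree on Harbor.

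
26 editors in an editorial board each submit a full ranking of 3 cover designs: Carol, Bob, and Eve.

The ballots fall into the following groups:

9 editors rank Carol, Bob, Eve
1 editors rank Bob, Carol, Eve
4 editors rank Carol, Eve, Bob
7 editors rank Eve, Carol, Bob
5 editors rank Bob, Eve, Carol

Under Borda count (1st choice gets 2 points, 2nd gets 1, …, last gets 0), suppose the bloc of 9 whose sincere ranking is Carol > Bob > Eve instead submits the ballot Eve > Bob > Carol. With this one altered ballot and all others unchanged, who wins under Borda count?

Borda totals with the altered ballot: Carol 16, Bob 21, Eve 41.
The switch changes the winner from Carol to Eve.

Eve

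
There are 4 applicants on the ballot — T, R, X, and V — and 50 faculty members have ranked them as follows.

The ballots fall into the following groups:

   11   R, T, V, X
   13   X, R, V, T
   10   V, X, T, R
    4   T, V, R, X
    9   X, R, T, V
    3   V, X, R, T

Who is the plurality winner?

First-place vote totals:
  T: 4
  R: 11
  X: 22
  V: 13
X has the most first-place votes.

X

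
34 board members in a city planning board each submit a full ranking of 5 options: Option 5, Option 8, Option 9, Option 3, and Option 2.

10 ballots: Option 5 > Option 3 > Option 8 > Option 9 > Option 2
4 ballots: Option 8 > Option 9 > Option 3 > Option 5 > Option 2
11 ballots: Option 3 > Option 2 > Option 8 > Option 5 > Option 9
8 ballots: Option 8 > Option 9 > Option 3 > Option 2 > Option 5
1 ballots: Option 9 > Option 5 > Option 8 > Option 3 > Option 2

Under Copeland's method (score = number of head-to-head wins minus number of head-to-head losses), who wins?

Pairwise results:
  Option 5 vs Option 8: Option 8 wins 23–11.
  Option 5 vs Option 9: Option 5 wins 21–13.
  Option 5 vs Option 3: Option 3 wins 23–11.
  Option 5 vs Option 2: Option 2 wins 19–15.
  Option 8 vs Option 9: Option 8 wins 33–1.
  Option 8 vs Option 3: Option 3 wins 21–13.
  Option 8 vs Option 2: Option 8 wins 23–11.
  Option 9 vs Option 3: Option 3 wins 21–13.
  Option 9 vs Option 2: Option 9 wins 23–11.
  Option 3 vs Option 2: Option 3 wins 34–0.
Copeland scores (wins − losses):
  Option 5: 1 − 3 = -2
  Option 8: 3 − 1 = 2
  Option 9: 1 − 3 = -2
  Option 3: 4 − 0 = 4
  Option 2: 1 − 3 = -2
Option 3 has the best Copeland score.

Option 3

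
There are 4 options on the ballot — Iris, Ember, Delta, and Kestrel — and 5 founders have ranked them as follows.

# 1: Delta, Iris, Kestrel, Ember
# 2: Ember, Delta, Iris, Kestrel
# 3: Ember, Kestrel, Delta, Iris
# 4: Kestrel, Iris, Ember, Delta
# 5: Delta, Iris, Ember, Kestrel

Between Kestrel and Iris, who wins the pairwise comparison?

Iris

Ballots ranking Kestrel above Iris: 2.
Ballots ranking Iris above Kestrel: 3.
Iris wins the head-to-head, 3–2.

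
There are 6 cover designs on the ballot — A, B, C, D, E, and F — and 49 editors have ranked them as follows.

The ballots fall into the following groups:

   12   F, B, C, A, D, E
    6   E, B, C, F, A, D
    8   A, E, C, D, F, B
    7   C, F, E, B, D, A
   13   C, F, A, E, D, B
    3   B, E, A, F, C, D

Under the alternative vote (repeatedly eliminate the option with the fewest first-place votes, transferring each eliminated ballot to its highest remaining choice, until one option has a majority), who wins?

Round 1: C 20, F 12, A 8, E 6, B 3, D 0. D has the fewest and is eliminated.
Round 2: C 20, F 12, A 8, E 6, B 3. B has the fewest and is eliminated.
Round 3: C 20, F 12, E 9, A 8. A has the fewest and is eliminated.
Round 4: C 20, E 17, F 12. F has the fewest and is eliminated.
Round 5: C 32, E 17. C has a majority.

C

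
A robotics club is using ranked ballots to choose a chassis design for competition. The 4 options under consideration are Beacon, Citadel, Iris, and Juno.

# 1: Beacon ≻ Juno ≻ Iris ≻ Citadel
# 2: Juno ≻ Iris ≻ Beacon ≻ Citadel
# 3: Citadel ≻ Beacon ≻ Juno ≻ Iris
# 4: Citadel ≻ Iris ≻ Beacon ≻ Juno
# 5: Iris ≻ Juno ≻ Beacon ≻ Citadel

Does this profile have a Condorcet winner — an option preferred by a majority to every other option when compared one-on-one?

Head-to-head results (5 voters total):
Beacon vs Citadel: Beacon wins 3–2.
Beacon vs Iris: Iris wins 3–2.
Beacon vs Juno: Beacon wins 3–2.
Citadel vs Iris: Iris wins 3–2.
Citadel vs Juno: Juno wins 3–2.
Iris vs Juno: Juno wins 3–2.
No candidate beats all others: Beacon beats Juno beats Iris beats Beacon, a majority cycle.

No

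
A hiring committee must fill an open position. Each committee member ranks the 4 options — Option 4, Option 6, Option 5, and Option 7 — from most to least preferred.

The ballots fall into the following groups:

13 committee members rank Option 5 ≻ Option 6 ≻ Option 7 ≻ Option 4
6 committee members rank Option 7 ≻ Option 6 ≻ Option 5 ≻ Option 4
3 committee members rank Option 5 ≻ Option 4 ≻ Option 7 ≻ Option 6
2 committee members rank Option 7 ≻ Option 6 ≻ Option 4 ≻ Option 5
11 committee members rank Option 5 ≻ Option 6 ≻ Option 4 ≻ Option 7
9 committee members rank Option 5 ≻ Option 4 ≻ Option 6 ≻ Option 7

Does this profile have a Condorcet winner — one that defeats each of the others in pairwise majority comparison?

Yes

Head-to-head results (44 voters total):
Option 4 vs Option 6: Option 6 wins 32–12.
Option 4 vs Option 5: Option 5 wins 42–2.
Option 4 vs Option 7: Option 4 wins 23–21.
Option 6 vs Option 5: Option 5 wins 36–8.
Option 6 vs Option 7: Option 6 wins 33–11.
Option 5 vs Option 7: Option 5 wins 36–8.
Option 5 beats each rival — Option 4 (42–2), Option 6 (36–8), Option 7 (36–8) — so Option 5 is the Condorcet winner.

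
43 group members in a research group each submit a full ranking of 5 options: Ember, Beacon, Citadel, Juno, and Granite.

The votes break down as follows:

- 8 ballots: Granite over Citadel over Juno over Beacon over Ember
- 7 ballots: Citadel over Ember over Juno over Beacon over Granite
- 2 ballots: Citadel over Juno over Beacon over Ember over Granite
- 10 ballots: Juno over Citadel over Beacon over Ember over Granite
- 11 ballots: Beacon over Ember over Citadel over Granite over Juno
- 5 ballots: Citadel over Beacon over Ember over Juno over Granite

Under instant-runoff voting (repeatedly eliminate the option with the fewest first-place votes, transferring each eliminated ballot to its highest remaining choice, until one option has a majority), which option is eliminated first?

Ember

Round 1: Citadel 14, Beacon 11, Juno 10, Granite 8, Ember 0. Ember has the fewest and is eliminated.
Round 2: Citadel 14, Beacon 11, Juno 10, Granite 8. Granite has the fewest and is eliminated.
Round 3: Citadel 22, Beacon 11, Juno 10. Citadel has a majority.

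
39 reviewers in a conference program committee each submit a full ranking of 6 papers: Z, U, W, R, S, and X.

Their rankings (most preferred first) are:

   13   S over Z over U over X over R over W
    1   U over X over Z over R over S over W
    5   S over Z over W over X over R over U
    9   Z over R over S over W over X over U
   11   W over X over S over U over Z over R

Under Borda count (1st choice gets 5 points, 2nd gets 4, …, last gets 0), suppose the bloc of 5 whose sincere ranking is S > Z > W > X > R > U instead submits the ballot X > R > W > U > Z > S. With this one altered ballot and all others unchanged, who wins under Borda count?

Borda totals with the altered ballot: Z 116, U 76, W 88, R 71, S 126, X 108.
The winner is unchanged: still S.

S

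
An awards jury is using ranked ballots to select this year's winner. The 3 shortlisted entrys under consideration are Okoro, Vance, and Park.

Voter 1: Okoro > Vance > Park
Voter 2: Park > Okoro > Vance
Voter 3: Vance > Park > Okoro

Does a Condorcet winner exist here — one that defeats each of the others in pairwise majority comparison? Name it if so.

There is no Condorcet winner

Head-to-head results (3 voters total):
Okoro vs Vance: Okoro wins 2–1.
Okoro vs Park: Park wins 2–1.
Vance vs Park: Vance wins 2–1.
No candidate beats all others: Okoro beats Vance beats Park beats Okoro, a majority cycle.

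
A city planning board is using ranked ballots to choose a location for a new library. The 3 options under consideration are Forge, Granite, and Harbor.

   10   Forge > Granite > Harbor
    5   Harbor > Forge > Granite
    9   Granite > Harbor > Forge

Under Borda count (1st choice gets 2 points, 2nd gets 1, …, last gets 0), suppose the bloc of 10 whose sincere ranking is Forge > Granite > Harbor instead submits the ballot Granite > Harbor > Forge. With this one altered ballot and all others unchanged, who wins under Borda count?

Borda totals with the altered ballot: Forge 5, Granite 38, Harbor 29.
The winner is unchanged: still Granite.

Granite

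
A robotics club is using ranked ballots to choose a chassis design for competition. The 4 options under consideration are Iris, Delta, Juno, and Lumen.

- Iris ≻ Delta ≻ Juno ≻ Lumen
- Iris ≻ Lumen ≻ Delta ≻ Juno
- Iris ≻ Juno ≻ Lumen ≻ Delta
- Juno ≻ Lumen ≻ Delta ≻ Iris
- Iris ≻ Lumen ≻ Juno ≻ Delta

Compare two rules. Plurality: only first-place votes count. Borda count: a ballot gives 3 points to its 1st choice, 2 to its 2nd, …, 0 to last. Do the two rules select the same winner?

Yes

Plurality first-place counts: Iris 4, Delta 0, Juno 1, Lumen 0 → Iris.
Borda totals: Iris 12, Delta 4, Juno 7, Lumen 7 → Iris.
The two rules agree on Iris.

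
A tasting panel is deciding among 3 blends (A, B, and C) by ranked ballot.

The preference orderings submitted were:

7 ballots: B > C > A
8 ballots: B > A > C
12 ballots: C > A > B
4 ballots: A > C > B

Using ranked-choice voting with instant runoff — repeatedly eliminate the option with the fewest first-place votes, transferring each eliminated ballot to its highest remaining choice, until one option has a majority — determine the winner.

Round 1: B 15, C 12, A 4. A has the fewest and is eliminated.
Round 2: C 16, B 15. C has a majority.

C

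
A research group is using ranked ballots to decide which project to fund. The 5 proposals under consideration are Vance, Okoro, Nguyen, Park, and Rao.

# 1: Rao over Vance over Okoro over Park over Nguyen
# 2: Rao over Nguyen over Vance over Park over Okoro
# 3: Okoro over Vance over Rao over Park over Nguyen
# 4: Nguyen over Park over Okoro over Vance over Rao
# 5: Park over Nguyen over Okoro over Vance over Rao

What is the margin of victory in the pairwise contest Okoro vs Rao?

Ballots ranking Okoro above Rao: 3.
Ballots ranking Rao above Okoro: 2.
Okoro wins 3–2, a margin of 1.

1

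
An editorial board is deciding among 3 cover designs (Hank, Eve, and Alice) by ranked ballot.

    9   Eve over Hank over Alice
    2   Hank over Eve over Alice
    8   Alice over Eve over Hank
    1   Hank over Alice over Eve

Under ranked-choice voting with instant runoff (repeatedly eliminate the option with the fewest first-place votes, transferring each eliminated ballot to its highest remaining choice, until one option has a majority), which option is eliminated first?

Round 1: Eve 9, Alice 8, Hank 3. Hank has the fewest and is eliminated.
Round 2: Eve 11, Alice 9. Eve has a majority.

Hank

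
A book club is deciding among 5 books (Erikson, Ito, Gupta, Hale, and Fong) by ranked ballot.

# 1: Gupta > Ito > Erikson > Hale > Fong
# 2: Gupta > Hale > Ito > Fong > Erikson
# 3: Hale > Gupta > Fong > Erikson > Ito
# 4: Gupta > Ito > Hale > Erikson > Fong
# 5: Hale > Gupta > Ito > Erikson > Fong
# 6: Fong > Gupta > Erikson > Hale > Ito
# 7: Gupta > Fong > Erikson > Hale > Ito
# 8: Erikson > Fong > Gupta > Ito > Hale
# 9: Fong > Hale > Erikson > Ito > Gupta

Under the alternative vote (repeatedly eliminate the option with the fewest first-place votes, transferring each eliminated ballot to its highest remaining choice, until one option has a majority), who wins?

Gupta

Round 1: Gupta 4, Hale 2, Fong 2, Erikson 1, Ito 0. Ito has the fewest and is eliminated.
Round 2: Gupta 4, Hale 2, Fong 2, Erikson 1. Erikson has the fewest and is eliminated.
Round 3: Gupta 4, Fong 3, Hale 2. Hale has the fewest and is eliminated.
Round 4: Gupta 6, Fong 3. Gupta has a majority.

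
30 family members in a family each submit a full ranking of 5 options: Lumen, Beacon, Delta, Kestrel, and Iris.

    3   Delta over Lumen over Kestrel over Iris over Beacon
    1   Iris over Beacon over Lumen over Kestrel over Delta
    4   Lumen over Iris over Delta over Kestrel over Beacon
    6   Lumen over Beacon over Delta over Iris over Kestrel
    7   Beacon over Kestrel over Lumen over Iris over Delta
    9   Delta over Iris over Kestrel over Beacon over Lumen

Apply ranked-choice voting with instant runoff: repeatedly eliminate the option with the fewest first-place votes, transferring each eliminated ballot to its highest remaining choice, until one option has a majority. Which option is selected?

Round 1: Delta 12, Lumen 10, Beacon 7, Iris 1, Kestrel 0. Kestrel has the fewest and is eliminated.
Round 2: Delta 12, Lumen 10, Beacon 7, Iris 1. Iris has the fewest and is eliminated.
Round 3: Delta 12, Lumen 10, Beacon 8. Beacon has the fewest and is eliminated.
Round 4: Lumen 18, Delta 12. Lumen has a majority.

Lumen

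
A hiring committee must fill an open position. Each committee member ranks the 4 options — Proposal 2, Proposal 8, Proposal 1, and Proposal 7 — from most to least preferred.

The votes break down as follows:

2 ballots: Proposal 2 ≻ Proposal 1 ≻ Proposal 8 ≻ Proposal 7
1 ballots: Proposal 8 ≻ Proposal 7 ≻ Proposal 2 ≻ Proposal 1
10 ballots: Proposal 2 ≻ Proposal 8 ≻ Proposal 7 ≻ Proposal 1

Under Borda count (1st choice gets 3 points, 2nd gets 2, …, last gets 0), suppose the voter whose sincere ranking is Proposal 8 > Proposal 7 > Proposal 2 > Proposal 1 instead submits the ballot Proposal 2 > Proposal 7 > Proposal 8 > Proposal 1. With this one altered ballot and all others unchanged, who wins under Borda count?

Proposal 2

Borda totals with the altered ballot: Proposal 2 39, Proposal 8 23, Proposal 1 4, Proposal 7 12.
The winner is unchanged: still Proposal 2.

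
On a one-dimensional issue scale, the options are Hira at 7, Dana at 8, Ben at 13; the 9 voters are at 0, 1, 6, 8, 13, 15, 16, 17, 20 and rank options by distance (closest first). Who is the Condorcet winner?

Ben

With single-peaked preferences on a line, the Condorcet winner is the candidate closest to the median voter.
The median voter (position 13) is closest to Ben at 13.
Check: Ben vs Hira — voters closer to Ben: 5 of 9.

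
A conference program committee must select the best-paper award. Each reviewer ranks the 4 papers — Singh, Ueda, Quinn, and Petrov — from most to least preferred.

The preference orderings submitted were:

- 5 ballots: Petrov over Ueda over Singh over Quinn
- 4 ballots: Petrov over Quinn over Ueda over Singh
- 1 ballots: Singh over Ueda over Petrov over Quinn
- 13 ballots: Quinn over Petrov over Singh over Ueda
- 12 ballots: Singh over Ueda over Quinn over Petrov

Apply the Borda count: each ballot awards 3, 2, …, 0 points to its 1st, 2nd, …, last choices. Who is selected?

Borda scores:
  Singh: 5·1 + 4·0 + 3 + 13·1 + 12·3 = 57
  Ueda: 5·2 + 4·1 + 2 + 13·0 + 12·2 = 40
  Quinn: 5·0 + 4·2 + 0 + 13·3 + 12·1 = 59
  Petrov: 5·3 + 4·3 + 1 + 13·2 + 12·0 = 54
Quinn has the highest total.

Quinn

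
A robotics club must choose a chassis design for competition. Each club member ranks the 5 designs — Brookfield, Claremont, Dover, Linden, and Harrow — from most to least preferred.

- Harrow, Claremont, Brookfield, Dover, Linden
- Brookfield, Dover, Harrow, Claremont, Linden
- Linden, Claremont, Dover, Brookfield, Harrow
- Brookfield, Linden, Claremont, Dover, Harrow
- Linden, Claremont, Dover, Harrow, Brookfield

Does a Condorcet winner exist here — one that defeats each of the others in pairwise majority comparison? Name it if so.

None — there is no Condorcet winner

Head-to-head results (5 voters total):
Brookfield vs Claremont: Claremont wins 3–2.
Brookfield vs Dover: Brookfield wins 3–2.
Brookfield vs Linden: Brookfield wins 3–2.
Brookfield vs Harrow: Brookfield wins 3–2.
Claremont vs Dover: Claremont wins 4–1.
Claremont vs Linden: Linden wins 3–2.
Claremont vs Harrow: Claremont wins 3–2.
Dover vs Linden: Linden wins 3–2.
Dover vs Harrow: Dover wins 4–1.
Linden vs Harrow: Linden wins 3–2.
No candidate beats all others: Brookfield beats Linden beats Claremont beats Brookfield, a majority cycle.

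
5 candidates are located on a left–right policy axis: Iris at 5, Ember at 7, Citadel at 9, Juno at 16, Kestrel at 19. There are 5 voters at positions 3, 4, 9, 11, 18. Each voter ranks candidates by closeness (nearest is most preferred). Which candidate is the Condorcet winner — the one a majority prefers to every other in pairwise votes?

Citadel

With single-peaked preferences on a line, the Condorcet winner is the candidate closest to the median voter.
The median voter (position 9) is closest to Citadel at 9.
Check: Citadel vs Kestrel — voters closer to Citadel: 4 of 5.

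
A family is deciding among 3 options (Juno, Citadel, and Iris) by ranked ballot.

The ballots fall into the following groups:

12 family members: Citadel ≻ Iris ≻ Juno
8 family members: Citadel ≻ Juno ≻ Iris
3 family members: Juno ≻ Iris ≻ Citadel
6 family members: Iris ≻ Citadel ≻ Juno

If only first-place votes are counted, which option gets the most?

First-place vote totals:
  Juno: 3
  Citadel: 20
  Iris: 6
Citadel has the most first-place votes.

Citadel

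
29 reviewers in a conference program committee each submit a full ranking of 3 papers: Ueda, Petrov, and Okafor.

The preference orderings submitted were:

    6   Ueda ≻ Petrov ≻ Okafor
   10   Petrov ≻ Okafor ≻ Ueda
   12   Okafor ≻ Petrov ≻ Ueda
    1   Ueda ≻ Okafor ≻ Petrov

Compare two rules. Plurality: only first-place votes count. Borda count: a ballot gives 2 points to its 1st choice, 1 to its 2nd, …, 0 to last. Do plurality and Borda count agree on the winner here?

Plurality first-place counts: Ueda 7, Petrov 10, Okafor 12 → Okafor.
Borda totals: Ueda 14, Petrov 38, Okafor 35 → Petrov.
The two rules disagree: plurality picks Okafor, Borda picks Petrov.

No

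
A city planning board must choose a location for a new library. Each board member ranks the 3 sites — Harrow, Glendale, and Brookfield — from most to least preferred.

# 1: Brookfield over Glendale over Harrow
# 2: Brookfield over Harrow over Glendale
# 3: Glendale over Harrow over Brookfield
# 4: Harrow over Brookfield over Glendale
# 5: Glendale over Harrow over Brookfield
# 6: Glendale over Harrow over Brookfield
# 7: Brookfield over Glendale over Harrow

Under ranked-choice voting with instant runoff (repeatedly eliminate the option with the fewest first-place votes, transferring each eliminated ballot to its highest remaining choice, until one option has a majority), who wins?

Brookfield

Round 1: Glendale 3, Brookfield 3, Harrow 1. Harrow has the fewest and is eliminated.
Round 2: Brookfield 4, Glendale 3. Brookfield has a majority.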